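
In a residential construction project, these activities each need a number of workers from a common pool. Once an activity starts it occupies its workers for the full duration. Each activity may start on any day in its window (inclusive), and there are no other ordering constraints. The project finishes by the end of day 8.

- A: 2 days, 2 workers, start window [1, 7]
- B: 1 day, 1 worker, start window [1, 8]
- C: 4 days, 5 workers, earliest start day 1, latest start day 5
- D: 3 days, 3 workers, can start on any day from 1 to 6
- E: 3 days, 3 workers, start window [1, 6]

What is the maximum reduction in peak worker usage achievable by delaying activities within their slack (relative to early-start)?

Early-start peak: d1:14  d2:13  d3:11  d4:5  d5:0  d6:0  d7:0  d8:0 ⇒ 14.
Leveled (A@1, B@1, C@2, D@6, E@6): d1:3  d2:7  d3:5  d4:5  d5:5  d6:6  d7:6  d8:6 ⇒ 7.
Reduction 14 − 7 = 7.

7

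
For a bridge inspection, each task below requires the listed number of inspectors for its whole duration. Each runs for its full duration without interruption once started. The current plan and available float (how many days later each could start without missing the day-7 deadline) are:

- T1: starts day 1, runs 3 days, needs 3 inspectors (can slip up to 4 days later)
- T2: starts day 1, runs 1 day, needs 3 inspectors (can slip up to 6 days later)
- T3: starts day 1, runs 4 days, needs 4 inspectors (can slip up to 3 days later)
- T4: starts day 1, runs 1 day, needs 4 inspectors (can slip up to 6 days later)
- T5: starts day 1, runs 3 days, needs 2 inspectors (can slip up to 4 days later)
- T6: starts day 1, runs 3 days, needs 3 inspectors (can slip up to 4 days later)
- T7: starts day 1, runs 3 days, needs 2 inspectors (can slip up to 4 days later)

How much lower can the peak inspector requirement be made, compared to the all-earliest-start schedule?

12

Early-start peak: d1:21  d2:14  d3:14  d4:4  d5:0  d6:0  d7:0 ⇒ 21.
Leveled (T1@1, T2@1, T3@2, T4@4, T5@1, T6@5, T7@5): d1:8  d2:9  d3:9  d4:8  d5:9  d6:5  d7:5 ⇒ 9.
Reduction 21 − 9 = 12.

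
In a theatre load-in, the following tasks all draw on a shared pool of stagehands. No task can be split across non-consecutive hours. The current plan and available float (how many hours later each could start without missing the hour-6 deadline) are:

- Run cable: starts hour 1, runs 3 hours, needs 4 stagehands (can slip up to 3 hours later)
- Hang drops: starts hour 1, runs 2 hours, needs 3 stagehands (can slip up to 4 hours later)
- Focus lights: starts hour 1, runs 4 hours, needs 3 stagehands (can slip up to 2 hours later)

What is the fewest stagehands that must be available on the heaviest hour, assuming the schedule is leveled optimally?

Early-start (Run cable@1, Hang drops@1, Focus lights@1) gives peak 10: h1:10  h2:10  h3:7  h4:3  h5:0  h6:0.
Shift Focus lights→3.
Schedule Run cable@1, Hang drops@1, Focus lights@3: h1:7  h2:7  h3:7  h4:3  h5:3  h6:3 — peak 7.

7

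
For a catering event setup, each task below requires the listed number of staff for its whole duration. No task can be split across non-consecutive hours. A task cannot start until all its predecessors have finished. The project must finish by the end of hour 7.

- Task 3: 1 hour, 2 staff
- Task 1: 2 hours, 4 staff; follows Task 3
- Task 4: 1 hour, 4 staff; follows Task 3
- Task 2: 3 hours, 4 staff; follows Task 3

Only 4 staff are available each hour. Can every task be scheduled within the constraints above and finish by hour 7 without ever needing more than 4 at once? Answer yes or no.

Schedule Task 3@1, Task 1@2, Task 4@4, Task 2@5: h1:2  h2:4  h3:4  h4:4  h5:4  h6:4  h7:4 — peak 4 ≤ 4.

yes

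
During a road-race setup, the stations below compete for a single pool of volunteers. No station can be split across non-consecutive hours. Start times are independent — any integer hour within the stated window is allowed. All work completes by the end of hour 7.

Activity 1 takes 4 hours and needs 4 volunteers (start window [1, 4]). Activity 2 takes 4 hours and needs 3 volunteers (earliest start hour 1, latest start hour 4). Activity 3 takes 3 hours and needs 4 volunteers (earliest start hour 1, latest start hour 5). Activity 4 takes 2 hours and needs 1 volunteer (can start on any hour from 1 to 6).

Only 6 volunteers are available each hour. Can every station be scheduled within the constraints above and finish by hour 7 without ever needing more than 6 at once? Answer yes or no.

The minimum achievable peak is 7; 6 < 7, so no feasible schedule stays within the cap.

no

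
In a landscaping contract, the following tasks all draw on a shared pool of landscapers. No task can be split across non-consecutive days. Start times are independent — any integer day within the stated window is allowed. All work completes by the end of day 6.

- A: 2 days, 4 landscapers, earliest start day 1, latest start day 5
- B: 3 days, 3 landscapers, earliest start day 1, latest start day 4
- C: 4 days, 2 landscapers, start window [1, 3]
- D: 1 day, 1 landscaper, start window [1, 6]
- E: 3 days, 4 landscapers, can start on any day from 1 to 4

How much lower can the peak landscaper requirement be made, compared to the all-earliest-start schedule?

7

Early-start peak: d1:14  d2:13  d3:9  d4:2  d5:0  d6:0 ⇒ 14.
Leveled (A@1, B@1, C@3, D@3, E@4): d1:7  d2:7  d3:6  d4:6  d5:6  d6:6 ⇒ 7.
Reduction 14 − 7 = 7.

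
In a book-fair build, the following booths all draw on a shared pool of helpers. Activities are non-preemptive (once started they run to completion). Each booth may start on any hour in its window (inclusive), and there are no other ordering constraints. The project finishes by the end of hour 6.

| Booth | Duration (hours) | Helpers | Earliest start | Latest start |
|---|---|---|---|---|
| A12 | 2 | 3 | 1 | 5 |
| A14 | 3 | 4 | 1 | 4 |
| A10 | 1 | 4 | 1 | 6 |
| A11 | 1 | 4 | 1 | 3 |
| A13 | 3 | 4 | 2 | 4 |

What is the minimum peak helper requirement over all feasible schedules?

8

Early-start (A12@1, A14@1, A10@1, A11@1, A13@2) gives peak 15: h1:15  h2:11  h3:8  h4:4  h5:0  h6:0.
Shift A10→4, A11→3, A13→4.
Schedule A12@1, A14@1, A10@4, A11@3, A13@4: h1:7  h2:7  h3:8  h4:8  h5:4  h6:4 — peak 8.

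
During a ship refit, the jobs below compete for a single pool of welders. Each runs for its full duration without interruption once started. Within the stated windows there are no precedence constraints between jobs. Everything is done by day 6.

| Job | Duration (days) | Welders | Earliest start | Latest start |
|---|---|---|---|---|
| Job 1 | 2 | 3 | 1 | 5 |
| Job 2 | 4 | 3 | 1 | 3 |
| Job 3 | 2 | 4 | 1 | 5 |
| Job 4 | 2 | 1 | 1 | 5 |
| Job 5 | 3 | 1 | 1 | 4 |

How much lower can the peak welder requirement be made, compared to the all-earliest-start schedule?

Early-start peak: d1:12  d2:12  d3:4  d4:3  d5:0  d6:0 ⇒ 12.
Leveled (Job 1@1, Job 2@1, Job 3@5, Job 4@3, Job 5@3): d1:6  d2:6  d3:5  d4:5  d5:5  d6:4 ⇒ 6.
Reduction 12 − 6 = 6.

6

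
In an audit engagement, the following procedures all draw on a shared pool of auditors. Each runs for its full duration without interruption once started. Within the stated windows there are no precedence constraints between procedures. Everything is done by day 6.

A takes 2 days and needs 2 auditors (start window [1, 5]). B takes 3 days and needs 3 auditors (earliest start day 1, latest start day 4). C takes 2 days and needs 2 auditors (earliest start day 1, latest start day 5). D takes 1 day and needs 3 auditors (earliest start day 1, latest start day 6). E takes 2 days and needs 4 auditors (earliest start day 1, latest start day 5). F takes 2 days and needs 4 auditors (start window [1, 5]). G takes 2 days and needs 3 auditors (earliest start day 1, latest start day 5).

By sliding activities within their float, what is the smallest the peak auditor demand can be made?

Early-start (A@1, B@1, C@1, D@1, E@1, F@1, G@1) gives peak 21: d1:21  d2:18  d3:3  d4:0  d5:0  d6:0.
Shift D→4, E→3, F→5, G→5.
Schedule A@1, B@1, C@1, D@4, E@3, F@5, G@5: d1:7  d2:7  d3:7  d4:7  d5:7  d6:7 — peak 7.
Total auditor-days = 42 over 6 days ⇒ peak ≥ ⌈42/6⌉ = 7, so 7 is optimal.

7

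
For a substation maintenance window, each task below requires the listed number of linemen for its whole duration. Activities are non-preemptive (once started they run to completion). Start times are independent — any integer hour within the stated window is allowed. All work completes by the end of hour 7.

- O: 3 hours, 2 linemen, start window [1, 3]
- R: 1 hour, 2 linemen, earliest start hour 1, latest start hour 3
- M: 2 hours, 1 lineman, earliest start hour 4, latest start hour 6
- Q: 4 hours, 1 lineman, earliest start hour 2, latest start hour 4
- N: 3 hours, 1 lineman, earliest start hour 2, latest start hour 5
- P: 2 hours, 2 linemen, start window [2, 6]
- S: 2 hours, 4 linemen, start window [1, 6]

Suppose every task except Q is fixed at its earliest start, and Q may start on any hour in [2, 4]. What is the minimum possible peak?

9

Q@2: h1:8  h2:10  h3:6  h4:3  h5:2  h6:0  h7:0 → peak 10
Q@3: h1:8  h2:9  h3:6  h4:3  h5:2  h6:1  h7:0 → peak 9
Q@4: h1:8  h2:9  h3:5  h4:3  h5:2  h6:1  h7:1 → peak 9
Best is Q@3, peak 9.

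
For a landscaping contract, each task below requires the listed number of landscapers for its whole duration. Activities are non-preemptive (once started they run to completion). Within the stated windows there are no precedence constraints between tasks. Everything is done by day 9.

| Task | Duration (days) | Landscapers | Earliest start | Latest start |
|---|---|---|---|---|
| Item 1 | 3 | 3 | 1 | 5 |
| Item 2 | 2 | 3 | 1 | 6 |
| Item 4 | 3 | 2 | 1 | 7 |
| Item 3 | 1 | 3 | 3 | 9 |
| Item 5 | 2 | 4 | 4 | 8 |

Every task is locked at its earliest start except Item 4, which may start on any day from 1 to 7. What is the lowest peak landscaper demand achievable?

6

Item 4@1: d1:8  d2:8  d3:8  d4:4  d5:4  d6:0  d7:0  d8:0  d9:0 → peak 8
Item 4@2: d1:6  d2:8  d3:8  d4:6  d5:4  d6:0  d7:0  d8:0  d9:0 → peak 8
Item 4@3: d1:6  d2:6  d3:8  d4:6  d5:6  d6:0  d7:0  d8:0  d9:0 → peak 8
Item 4@4: d1:6  d2:6  d3:6  d4:6  d5:6  d6:2  d7:0  d8:0  d9:0 → peak 6
Item 4@5: d1:6  d2:6  d3:6  d4:4  d5:6  d6:2  d7:2  d8:0  d9:0 → peak 6
Item 4@6: d1:6  d2:6  d3:6  d4:4  d5:4  d6:2  d7:2  d8:2  d9:0 → peak 6
Item 4@7: d1:6  d2:6  d3:6  d4:4  d5:4  d6:0  d7:2  d8:2  d9:2 → peak 6
Best is Item 4@4, peak 6.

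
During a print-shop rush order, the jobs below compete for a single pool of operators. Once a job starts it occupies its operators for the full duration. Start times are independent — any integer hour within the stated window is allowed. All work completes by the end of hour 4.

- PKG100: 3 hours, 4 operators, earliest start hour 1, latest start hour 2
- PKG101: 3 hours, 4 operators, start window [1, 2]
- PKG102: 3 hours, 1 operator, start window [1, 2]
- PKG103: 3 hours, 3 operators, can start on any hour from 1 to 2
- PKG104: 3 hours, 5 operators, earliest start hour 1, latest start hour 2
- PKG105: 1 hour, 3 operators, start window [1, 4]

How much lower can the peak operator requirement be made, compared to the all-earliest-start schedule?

3

Early-start peak: h1:20  h2:17  h3:17  h4:0 ⇒ 20.
Leveled (PKG100@1, PKG101@1, PKG102@1, PKG103@1, PKG104@1, PKG105@4): h1:17  h2:17  h3:17  h4:3 ⇒ 17.
Reduction 20 − 17 = 3.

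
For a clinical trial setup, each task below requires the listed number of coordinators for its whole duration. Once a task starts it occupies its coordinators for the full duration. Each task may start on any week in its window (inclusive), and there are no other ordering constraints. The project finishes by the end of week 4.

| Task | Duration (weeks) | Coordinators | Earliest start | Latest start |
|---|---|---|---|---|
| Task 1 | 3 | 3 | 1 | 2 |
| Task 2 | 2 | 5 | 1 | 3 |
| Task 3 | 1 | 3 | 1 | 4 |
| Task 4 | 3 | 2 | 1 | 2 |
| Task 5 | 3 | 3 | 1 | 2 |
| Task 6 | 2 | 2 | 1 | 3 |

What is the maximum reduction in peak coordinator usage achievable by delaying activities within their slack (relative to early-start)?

Early-start peak: w1:18  w2:15  w3:8  w4:0 ⇒ 18.
Leveled (Task 1@1, Task 2@1, Task 3@1, Task 4@1, Task 5@2, Task 6@3): w1:13  w2:13  w3:10  w4:5 ⇒ 13.
Reduction 18 − 13 = 5.

5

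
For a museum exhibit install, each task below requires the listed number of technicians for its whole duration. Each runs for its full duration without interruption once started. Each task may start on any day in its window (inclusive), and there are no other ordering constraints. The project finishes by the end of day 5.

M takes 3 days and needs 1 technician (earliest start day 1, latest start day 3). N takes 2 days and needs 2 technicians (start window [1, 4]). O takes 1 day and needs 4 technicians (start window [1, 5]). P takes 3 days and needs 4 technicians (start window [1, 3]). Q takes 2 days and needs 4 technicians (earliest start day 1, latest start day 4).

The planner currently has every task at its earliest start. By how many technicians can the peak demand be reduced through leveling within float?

Early-start peak: d1:15  d2:11  d3:5  d4:0  d5:0 ⇒ 15.
Leveled (M@1, N@1, O@1, P@2, Q@4): d1:7  d2:7  d3:5  d4:8  d5:4 ⇒ 8.
Reduction 15 − 8 = 7.

7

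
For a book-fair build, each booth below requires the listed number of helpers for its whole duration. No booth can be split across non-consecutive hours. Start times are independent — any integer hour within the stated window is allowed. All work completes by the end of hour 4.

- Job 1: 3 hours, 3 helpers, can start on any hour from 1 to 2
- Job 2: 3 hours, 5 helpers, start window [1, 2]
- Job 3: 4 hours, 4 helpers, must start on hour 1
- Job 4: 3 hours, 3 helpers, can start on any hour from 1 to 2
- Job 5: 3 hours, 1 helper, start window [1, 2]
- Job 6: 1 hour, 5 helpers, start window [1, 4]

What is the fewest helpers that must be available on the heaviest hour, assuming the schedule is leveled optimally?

16

Early-start (Job 1@1, Job 2@1, Job 3@1, Job 4@1, Job 5@1, Job 6@1) gives peak 21: h1:21  h2:16  h3:16  h4:4.
Shift Job 6→4.
Schedule Job 1@1, Job 2@1, Job 3@1, Job 4@1, Job 5@1, Job 6@4: h1:16  h2:16  h3:16  h4:9 — peak 16.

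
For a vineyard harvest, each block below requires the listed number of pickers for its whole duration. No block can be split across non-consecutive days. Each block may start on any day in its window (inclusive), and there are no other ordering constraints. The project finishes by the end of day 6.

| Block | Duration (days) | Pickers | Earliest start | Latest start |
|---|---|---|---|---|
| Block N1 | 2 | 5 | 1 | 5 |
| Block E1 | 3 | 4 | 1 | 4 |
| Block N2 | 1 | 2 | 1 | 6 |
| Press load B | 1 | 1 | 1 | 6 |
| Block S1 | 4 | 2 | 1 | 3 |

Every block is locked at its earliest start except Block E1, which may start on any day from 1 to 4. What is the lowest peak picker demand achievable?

Block E1@1: d1:14  d2:11  d3:6  d4:2  d5:0  d6:0 → peak 14
Block E1@2: d1:10  d2:11  d3:6  d4:6  d5:0  d6:0 → peak 11
Block E1@3: d1:10  d2:7  d3:6  d4:6  d5:4  d6:0 → peak 10
Block E1@4: d1:10  d2:7  d3:2  d4:6  d5:4  d6:4 → peak 10
Best is Block E1@3, peak 10.

10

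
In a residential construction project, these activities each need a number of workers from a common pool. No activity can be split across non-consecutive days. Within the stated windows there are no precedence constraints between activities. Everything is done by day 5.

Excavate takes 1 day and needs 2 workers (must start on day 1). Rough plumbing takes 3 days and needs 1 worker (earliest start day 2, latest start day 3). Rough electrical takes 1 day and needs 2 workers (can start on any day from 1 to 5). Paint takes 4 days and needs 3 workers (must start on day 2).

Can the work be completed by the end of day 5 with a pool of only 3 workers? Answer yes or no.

Total worker-days = 19; over 5 days the average is 19/5 > 3, so some day must exceed 3.

no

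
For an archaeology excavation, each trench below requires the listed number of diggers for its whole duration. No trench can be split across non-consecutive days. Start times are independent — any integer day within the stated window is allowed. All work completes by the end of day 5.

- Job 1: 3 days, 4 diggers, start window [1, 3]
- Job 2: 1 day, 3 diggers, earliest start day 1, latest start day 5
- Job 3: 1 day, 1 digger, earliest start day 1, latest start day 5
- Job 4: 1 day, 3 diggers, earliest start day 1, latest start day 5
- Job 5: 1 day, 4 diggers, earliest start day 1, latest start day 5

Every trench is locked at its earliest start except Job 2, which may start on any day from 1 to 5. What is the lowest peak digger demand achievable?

12

Job 2@1: d1:15  d2:4  d3:4  d4:0  d5:0 → peak 15
Job 2@2: d1:12  d2:7  d3:4  d4:0  d5:0 → peak 12
Job 2@3: d1:12  d2:4  d3:7  d4:0  d5:0 → peak 12
Job 2@4: d1:12  d2:4  d3:4  d4:3  d5:0 → peak 12
Job 2@5: d1:12  d2:4  d3:4  d4:0  d5:3 → peak 12
Best is Job 2@2, peak 12.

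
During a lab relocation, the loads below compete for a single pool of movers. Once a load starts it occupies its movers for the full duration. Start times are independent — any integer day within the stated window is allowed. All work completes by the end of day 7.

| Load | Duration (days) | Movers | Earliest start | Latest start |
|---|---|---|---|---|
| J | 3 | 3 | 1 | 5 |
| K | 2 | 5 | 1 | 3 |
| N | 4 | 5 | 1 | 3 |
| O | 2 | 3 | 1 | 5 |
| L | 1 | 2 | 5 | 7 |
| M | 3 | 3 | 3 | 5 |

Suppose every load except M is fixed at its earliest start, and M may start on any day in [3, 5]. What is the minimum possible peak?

M@3: d1:16  d2:16  d3:11  d4:8  d5:5  d6:0  d7:0 → peak 16
M@4: d1:16  d2:16  d3:8  d4:8  d5:5  d6:3  d7:0 → peak 16
M@5: d1:16  d2:16  d3:8  d4:5  d5:5  d6:3  d7:3 → peak 16
Best is M@3, peak 16.

16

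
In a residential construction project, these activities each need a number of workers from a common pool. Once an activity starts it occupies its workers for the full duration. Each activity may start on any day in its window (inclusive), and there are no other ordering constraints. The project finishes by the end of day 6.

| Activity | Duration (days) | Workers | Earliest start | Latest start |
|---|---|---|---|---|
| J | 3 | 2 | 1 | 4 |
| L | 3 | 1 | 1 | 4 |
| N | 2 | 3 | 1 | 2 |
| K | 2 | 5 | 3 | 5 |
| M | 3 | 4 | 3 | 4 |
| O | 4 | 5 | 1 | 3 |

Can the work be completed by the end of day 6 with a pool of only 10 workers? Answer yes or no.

yes

Schedule J@1, L@3, N@1, K@5, M@4, O@1: d1:10  d2:10  d3:8  d4:10  d5:10  d6:9 — peak 10 ≤ 10.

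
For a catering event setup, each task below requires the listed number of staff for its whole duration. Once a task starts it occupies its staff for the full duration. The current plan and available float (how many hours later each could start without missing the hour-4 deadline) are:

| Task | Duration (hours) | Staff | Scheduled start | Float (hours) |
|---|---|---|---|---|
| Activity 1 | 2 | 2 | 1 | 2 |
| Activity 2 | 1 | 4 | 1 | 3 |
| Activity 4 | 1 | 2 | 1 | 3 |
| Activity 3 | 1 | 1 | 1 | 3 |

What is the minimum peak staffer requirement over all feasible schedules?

Early-start (Activity 1@1, Activity 2@1, Activity 4@1, Activity 3@1) gives peak 9: h1:9  h2:2  h3:0  h4:0.
Shift Activity 2→3, Activity 3→2.
Schedule Activity 1@1, Activity 2@3, Activity 4@1, Activity 3@2: h1:4  h2:3  h3:4  h4:0 — peak 4.

4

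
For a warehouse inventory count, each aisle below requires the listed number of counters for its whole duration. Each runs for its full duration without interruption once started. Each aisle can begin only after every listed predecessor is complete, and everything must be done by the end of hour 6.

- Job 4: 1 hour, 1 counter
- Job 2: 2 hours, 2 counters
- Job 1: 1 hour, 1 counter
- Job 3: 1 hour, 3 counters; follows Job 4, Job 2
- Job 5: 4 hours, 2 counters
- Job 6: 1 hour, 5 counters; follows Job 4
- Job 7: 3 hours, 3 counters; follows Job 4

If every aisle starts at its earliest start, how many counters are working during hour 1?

At early start, hour 1 has: Job 4, Job 2, Job 1, Job 5.
Demand: 1 + 2 + 1 + 2 = 6.

6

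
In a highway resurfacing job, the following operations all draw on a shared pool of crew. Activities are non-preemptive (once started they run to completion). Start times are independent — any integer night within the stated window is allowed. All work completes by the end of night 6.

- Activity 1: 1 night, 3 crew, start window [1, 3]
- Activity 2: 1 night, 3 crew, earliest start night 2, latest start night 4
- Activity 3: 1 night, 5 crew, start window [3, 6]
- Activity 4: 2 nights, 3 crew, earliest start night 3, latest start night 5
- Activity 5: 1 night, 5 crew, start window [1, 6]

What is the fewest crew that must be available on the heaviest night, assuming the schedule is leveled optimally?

5

Early-start (Activity 1@1, Activity 2@2, Activity 3@3, Activity 4@3, Activity 5@1) gives peak 8: n1:8  n2:3  n3:8  n4:3  n5:0  n6:0.
Shift Activity 4→4, Activity 5→6.
Schedule Activity 1@1, Activity 2@2, Activity 3@3, Activity 4@4, Activity 5@6: n1:3  n2:3  n3:5  n4:3  n5:3  n6:5 — peak 5.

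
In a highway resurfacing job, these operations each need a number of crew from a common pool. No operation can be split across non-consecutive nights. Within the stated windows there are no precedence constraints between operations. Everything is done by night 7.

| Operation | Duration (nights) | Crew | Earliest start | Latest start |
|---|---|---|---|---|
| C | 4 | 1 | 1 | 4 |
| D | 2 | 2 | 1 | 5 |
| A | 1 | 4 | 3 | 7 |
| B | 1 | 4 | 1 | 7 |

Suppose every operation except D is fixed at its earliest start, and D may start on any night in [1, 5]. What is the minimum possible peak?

D@1: n1:7  n2:3  n3:5  n4:1  n5:0  n6:0  n7:0 → peak 7
D@2: n1:5  n2:3  n3:7  n4:1  n5:0  n6:0  n7:0 → peak 7
D@3: n1:5  n2:1  n3:7  n4:3  n5:0  n6:0  n7:0 → peak 7
D@4: n1:5  n2:1  n3:5  n4:3  n5:2  n6:0  n7:0 → peak 5
D@5: n1:5  n2:1  n3:5  n4:1  n5:2  n6:2  n7:0 → peak 5
Best is D@4, peak 5.

5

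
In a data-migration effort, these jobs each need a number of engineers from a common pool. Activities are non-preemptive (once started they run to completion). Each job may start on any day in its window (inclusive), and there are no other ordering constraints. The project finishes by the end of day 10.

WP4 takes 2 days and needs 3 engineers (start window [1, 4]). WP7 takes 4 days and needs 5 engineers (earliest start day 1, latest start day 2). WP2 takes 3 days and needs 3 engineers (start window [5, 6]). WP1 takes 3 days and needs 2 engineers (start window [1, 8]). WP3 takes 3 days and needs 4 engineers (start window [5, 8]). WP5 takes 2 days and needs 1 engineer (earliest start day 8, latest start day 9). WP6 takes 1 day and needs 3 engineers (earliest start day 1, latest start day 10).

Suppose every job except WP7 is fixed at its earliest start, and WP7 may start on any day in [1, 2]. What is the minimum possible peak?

12

WP7@1: d1:13  d2:10  d3:7  d4:5  d5:7  d6:7  d7:7  d8:1  d9:1  d10:0 → peak 13
WP7@2: d1:8  d2:10  d3:7  d4:5  d5:12  d6:7  d7:7  d8:1  d9:1  d10:0 → peak 12
Best is WP7@2, peak 12.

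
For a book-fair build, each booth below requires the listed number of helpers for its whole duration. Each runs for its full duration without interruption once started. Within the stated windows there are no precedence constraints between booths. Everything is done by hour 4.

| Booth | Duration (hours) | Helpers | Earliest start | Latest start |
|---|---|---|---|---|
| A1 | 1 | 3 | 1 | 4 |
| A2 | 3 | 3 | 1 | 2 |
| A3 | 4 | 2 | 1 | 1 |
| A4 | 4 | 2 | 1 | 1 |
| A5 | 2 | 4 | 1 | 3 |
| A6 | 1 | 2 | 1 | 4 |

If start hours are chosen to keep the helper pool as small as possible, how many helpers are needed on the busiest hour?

11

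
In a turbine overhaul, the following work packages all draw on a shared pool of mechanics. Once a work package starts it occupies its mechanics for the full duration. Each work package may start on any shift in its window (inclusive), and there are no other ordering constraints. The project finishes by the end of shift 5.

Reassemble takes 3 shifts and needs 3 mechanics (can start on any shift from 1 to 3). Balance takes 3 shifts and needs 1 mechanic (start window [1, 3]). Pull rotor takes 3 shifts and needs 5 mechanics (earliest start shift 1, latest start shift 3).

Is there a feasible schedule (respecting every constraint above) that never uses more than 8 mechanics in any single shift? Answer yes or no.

no

The minimum achievable peak is 9; 8 < 9, so no feasible schedule stays within the cap.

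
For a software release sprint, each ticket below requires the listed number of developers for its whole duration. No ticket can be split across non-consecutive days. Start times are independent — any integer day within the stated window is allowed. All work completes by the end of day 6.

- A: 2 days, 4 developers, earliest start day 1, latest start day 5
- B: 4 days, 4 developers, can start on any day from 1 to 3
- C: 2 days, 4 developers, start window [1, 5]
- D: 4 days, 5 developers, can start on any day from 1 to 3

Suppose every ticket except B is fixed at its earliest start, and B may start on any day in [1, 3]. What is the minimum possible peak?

13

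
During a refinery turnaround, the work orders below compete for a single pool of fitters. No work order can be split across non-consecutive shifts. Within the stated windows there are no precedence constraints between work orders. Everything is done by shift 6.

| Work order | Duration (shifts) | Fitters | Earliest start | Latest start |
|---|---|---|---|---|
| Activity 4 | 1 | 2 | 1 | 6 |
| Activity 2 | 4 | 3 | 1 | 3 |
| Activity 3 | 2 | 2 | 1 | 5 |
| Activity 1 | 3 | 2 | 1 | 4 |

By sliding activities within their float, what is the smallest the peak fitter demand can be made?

5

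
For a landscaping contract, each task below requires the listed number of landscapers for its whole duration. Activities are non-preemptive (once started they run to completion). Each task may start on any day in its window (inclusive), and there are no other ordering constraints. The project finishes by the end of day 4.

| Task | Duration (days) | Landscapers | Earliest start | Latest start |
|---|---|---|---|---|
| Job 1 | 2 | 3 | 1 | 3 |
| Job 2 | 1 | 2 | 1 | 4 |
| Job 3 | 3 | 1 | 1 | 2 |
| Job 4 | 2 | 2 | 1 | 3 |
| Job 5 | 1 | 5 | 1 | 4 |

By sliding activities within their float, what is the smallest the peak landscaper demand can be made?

6

Early-start (Job 1@1, Job 2@1, Job 3@1, Job 4@1, Job 5@1) gives peak 13: d1:13  d2:6  d3:1  d4:0.
Shift Job 4→2, Job 5→4.
Schedule Job 1@1, Job 2@1, Job 3@1, Job 4@2, Job 5@4: d1:6  d2:6  d3:3  d4:5 — peak 6.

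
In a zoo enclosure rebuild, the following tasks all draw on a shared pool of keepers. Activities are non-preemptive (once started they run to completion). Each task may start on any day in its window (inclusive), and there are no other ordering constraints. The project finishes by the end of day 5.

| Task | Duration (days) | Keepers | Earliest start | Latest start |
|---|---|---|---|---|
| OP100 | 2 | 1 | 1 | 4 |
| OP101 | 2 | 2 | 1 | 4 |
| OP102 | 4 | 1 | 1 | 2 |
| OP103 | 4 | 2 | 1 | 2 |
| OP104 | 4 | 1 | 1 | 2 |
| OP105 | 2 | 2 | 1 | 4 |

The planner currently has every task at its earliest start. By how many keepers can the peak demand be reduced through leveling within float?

2

Early-start peak: d1:9  d2:9  d3:4  d4:4  d5:0 ⇒ 9.
Leveled (OP100@1, OP101@1, OP102@1, OP103@1, OP104@1, OP105@3): d1:7  d2:7  d3:6  d4:6  d5:0 ⇒ 7.
Reduction 9 − 7 = 2.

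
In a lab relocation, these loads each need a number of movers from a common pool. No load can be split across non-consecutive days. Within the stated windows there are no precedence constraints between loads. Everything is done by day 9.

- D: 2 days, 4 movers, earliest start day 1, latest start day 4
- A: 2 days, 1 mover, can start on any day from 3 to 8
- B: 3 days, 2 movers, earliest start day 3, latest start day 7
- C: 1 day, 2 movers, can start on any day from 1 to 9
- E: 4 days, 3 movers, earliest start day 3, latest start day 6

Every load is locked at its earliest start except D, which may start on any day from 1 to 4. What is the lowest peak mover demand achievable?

6

D@1: d1:6  d2:4  d3:6  d4:6  d5:5  d6:3  d7:0  d8:0  d9:0 → peak 6
D@2: d1:2  d2:4  d3:10  d4:6  d5:5  d6:3  d7:0  d8:0  d9:0 → peak 10
D@3: d1:2  d2:0  d3:10  d4:10  d5:5  d6:3  d7:0  d8:0  d9:0 → peak 10
D@4: d1:2  d2:0  d3:6  d4:10  d5:9  d6:3  d7:0  d8:0  d9:0 → peak 10
Best is D@1, peak 6.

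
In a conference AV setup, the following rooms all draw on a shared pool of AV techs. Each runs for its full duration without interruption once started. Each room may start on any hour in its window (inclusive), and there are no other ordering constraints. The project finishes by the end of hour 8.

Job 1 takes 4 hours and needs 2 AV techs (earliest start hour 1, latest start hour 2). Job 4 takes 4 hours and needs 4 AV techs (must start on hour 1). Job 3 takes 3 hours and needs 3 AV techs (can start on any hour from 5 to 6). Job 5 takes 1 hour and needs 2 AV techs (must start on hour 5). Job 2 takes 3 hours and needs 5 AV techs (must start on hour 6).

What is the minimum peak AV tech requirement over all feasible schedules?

8

Schedule Job 1@1, Job 4@1, Job 3@5, Job 5@5, Job 2@6: h1:6  h2:6  h3:6  h4:6  h5:5  h6:8  h7:8  h8:5 — peak 8.
No arrangement of the 4 feasible schedules does better.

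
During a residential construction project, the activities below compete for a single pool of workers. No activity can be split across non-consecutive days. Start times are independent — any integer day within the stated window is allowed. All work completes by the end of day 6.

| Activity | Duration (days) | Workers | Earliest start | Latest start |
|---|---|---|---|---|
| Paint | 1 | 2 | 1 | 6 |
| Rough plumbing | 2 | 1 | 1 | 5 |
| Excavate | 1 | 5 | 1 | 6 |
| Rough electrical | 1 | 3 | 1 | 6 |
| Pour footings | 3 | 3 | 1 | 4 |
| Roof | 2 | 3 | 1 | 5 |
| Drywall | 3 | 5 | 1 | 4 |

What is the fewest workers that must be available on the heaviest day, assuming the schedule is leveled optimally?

8

Early-start (Paint@1, Rough plumbing@1, Excavate@1, Rough electrical@1, Pour footings@1, Roof@1, Drywall@1) gives peak 22: d1:22  d2:12  d3:8  d4:0  d5:0  d6:0.
Shift Rough electrical→2, Pour footings→2, Roof→5, Drywall→3.
Schedule Paint@1, Rough plumbing@1, Excavate@1, Rough electrical@2, Pour footings@2, Roof@5, Drywall@3: d1:8  d2:7  d3:8  d4:8  d5:8  d6:3 — peak 8.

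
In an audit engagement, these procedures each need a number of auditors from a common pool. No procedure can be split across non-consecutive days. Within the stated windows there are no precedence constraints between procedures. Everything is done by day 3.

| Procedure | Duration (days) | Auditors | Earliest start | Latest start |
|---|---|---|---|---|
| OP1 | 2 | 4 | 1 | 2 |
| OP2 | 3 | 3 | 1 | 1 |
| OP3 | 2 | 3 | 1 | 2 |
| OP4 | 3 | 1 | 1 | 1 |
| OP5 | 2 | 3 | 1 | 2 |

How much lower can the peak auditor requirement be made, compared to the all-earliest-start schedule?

0

Early-start peak: d1:14  d2:14  d3:4 ⇒ 14.
Leveled (OP1@1, OP2@1, OP3@1, OP4@1, OP5@1): d1:14  d2:14  d3:4 ⇒ 14.
Reduction 14 − 14 = 0.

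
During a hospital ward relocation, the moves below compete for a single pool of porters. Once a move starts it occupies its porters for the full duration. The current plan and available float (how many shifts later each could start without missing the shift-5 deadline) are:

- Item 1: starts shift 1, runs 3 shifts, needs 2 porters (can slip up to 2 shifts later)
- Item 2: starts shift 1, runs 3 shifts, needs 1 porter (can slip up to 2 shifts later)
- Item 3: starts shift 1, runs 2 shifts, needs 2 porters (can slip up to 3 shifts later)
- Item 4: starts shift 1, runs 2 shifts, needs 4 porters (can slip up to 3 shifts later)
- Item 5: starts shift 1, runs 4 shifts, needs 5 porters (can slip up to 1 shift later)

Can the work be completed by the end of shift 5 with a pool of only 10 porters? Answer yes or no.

Schedule Item 1@1, Item 2@1, Item 3@1, Item 4@4, Item 5@1: s1:10  s2:10  s3:8  s4:9  s5:4 — peak 10 ≤ 10.

yes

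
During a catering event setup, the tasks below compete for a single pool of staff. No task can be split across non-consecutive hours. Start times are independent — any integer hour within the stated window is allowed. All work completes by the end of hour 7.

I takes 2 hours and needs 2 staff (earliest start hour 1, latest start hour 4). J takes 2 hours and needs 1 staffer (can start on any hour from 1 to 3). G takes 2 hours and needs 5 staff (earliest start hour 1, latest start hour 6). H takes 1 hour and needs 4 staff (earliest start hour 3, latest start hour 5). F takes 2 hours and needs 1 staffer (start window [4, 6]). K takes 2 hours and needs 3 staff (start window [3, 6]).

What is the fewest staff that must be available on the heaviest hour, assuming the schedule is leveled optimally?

5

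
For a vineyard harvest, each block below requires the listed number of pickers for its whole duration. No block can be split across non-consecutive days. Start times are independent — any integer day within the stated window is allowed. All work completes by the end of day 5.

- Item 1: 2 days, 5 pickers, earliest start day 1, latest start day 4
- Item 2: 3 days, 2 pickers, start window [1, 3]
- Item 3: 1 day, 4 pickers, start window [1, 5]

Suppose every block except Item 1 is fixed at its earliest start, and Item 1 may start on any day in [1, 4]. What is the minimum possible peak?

Item 1@1: d1:11  d2:7  d3:2  d4:0  d5:0 → peak 11
Item 1@2: d1:6  d2:7  d3:7  d4:0  d5:0 → peak 7
Item 1@3: d1:6  d2:2  d3:7  d4:5  d5:0 → peak 7
Item 1@4: d1:6  d2:2  d3:2  d4:5  d5:5 → peak 6
Best is Item 1@4, peak 6.

6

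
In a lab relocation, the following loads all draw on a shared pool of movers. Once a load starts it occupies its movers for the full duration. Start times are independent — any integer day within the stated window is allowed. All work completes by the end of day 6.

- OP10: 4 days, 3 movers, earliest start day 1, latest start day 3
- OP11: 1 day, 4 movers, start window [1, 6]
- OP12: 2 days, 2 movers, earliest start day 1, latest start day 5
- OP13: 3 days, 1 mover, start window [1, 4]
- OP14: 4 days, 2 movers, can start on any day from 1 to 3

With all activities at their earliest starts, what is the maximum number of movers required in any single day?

Early-start schedule: OP10@1, OP11@1, OP12@1, OP13@1, OP14@1.
Load per day: day 1: 12, day 2: 8, day 3: 6, day 4: 5, day 5: 0, day 6: 0.
Peak is 12.

12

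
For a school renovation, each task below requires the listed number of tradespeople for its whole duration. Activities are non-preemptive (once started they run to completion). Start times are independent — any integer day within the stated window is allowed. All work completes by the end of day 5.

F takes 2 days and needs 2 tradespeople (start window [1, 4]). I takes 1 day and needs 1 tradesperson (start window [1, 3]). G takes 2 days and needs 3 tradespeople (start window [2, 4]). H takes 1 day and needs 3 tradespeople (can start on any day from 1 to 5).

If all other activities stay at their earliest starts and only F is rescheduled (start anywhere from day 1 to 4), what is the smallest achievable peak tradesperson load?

4

F@1: d1:6  d2:5  d3:3  d4:0  d5:0 → peak 6
F@2: d1:4  d2:5  d3:5  d4:0  d5:0 → peak 5
F@3: d1:4  d2:3  d3:5  d4:2  d5:0 → peak 5
F@4: d1:4  d2:3  d3:3  d4:2  d5:2 → peak 4
Best is F@4, peak 4.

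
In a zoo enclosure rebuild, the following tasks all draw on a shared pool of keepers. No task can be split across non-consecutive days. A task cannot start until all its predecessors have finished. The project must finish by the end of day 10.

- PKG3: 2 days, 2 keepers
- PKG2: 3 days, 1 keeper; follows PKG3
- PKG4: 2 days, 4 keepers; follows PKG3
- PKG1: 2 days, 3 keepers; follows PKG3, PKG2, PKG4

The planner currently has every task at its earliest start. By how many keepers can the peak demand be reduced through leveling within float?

1

Early-start peak: d1:2  d2:2  d3:5  d4:5  d5:1  d6:3  d7:3  d8:0  d9:0  d10:0 ⇒ 5.
Leveled (PKG3@1, PKG2@3, PKG4@6, PKG1@8): d1:2  d2:2  d3:1  d4:1  d5:1  d6:4  d7:4  d8:3  d9:3  d10:0 ⇒ 4.
Reduction 5 − 4 = 1.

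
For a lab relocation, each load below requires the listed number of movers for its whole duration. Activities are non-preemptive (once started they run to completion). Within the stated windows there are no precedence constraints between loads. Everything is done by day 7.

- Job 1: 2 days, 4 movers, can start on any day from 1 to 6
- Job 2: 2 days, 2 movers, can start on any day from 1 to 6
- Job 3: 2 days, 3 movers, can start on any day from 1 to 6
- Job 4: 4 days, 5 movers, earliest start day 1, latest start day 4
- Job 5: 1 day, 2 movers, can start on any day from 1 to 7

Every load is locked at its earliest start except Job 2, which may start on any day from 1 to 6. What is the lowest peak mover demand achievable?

Job 2@1: d1:16  d2:14  d3:5  d4:5  d5:0  d6:0  d7:0 → peak 16
Job 2@2: d1:14  d2:14  d3:7  d4:5  d5:0  d6:0  d7:0 → peak 14
Job 2@3: d1:14  d2:12  d3:7  d4:7  d5:0  d6:0  d7:0 → peak 14
Job 2@4: d1:14  d2:12  d3:5  d4:7  d5:2  d6:0  d7:0 → peak 14
Job 2@5: d1:14  d2:12  d3:5  d4:5  d5:2  d6:2  d7:0 → peak 14
Job 2@6: d1:14  d2:12  d3:5  d4:5  d5:0  d6:2  d7:2 → peak 14
Best is Job 2@2, peak 14.

14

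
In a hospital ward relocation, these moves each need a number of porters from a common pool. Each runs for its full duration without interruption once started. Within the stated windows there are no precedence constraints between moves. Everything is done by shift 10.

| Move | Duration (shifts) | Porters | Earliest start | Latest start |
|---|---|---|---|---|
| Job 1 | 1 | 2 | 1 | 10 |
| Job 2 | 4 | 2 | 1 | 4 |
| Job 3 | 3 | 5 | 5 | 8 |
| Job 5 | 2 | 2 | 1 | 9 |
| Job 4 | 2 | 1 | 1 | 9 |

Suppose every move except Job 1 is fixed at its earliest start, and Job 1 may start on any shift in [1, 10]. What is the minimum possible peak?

5

Job 1@1: s1:7  s2:5  s3:2  s4:2  s5:5  s6:5  s7:5  s8:0  s9:0  s10:0 → peak 7
Job 1@2: s1:5  s2:7  s3:2  s4:2  s5:5  s6:5  s7:5  s8:0  s9:0  s10:0 → peak 7
Job 1@3: s1:5  s2:5  s3:4  s4:2  s5:5  s6:5  s7:5  s8:0  s9:0  s10:0 → peak 5
Job 1@4: s1:5  s2:5  s3:2  s4:4  s5:5  s6:5  s7:5  s8:0  s9:0  s10:0 → peak 5
Job 1@5: s1:5  s2:5  s3:2  s4:2  s5:7  s6:5  s7:5  s8:0  s9:0  s10:0 → peak 7
Job 1@6: s1:5  s2:5  s3:2  s4:2  s5:5  s6:7  s7:5  s8:0  s9:0  s10:0 → peak 7
Job 1@7: s1:5  s2:5  s3:2  s4:2  s5:5  s6:5  s7:7  s8:0  s9:0  s10:0 → peak 7
Job 1@8: s1:5  s2:5  s3:2  s4:2  s5:5  s6:5  s7:5  s8:2  s9:0  s10:0 → peak 5
Job 1@9: s1:5  s2:5  s3:2  s4:2  s5:5  s6:5  s7:5  s8:0  s9:2  s10:0 → peak 5
Job 1@10: s1:5  s2:5  s3:2  s4:2  s5:5  s6:5  s7:5  s8:0  s9:0  s10:2 → peak 5
Best is Job 1@3, peak 5.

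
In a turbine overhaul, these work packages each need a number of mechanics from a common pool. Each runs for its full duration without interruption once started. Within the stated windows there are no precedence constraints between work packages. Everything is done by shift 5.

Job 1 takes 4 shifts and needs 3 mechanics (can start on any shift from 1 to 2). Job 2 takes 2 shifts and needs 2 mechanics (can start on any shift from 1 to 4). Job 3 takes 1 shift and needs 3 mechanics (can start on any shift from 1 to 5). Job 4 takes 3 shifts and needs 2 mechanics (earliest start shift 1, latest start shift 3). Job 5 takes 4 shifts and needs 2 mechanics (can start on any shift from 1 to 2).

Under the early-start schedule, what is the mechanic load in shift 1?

At early start, shift 1 has: Job 1, Job 2, Job 3, Job 4, Job 5.
Demand: 3 + 2 + 3 + 2 + 2 = 12.

12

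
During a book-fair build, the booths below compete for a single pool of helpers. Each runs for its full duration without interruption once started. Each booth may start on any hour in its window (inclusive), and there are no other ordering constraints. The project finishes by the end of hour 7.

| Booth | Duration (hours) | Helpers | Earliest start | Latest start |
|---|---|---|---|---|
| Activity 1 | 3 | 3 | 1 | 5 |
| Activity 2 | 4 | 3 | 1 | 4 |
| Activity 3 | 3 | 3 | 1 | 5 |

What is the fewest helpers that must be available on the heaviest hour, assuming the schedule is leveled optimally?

6

Early-start (Activity 1@1, Activity 2@1, Activity 3@1) gives peak 9: h1:9  h2:9  h3:9  h4:3  h5:0  h6:0  h7:0.
Shift Activity 3→4.
Schedule Activity 1@1, Activity 2@1, Activity 3@4: h1:6  h2:6  h3:6  h4:6  h5:3  h6:3  h7:0 — peak 6.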